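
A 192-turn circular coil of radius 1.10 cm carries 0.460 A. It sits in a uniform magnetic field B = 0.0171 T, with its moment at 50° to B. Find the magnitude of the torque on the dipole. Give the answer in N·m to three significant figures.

τ ≈ 4.40×10⁻⁴ N·m

m = NIA = NIπa² = 192·(0.460)·π·(0.0110)² = 0.03357 A·m².
Torque on a magnetic dipole: τ = mB sinθ.
τ = (0.03357)(0.0171)·sin50° = 4.397×10⁻⁴ N·m.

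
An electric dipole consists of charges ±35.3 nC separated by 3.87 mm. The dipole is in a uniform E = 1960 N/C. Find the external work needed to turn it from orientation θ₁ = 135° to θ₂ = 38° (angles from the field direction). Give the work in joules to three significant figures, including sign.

W ≈ -4.00×10⁻⁷ J

Dipole moment p = qd = (3.53×10⁻⁸ C)(0.00387 m) = 1.366×10⁻¹⁰ C·m.
W_ext = ΔU = U(θ₂) − U(θ₁) = −pE cosθ₂ − (−pE cosθ₁) = pE(cosθ₁ − cosθ₂).
W = (1.366×10⁻¹⁰)(1960)·(cos135° − cos38°) = (2.677×10⁻⁷)·(-1.4951) = -4.003×10⁻⁷ J.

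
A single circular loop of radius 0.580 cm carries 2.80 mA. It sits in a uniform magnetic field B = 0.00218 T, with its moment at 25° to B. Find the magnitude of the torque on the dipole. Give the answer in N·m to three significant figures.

Magnetic moment m = IA = Iπa² = (0.00280)·π·(0.00580)² = 2.959×10⁻⁷ A·m².
Torque on a magnetic dipole: τ = mB sinθ.
τ = (2.959×10⁻⁷)(0.00218)·sin25° = 2.726×10⁻¹⁰ N·m.

τ ≈ 2.73×10⁻¹⁰ N·m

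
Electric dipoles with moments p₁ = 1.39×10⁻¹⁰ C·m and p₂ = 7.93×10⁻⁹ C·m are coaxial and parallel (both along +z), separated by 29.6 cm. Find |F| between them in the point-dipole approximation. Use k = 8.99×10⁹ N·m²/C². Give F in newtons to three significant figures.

On-axis field of dipole 1 at distance r: E = 2kp₁/r³. Force on dipole 2 is F = p₂·dE/dr (gradient along axis).
dE/dr = −6kp₁/r⁴, so |F| = 6kp₁p₂/r⁴ (attractive for aligned moments).
F = 6(8.99×10⁹)(1.39×10⁻¹⁰)(7.93×10⁻⁹)/(0.296)⁴ = 7.745×10⁻⁶ N.

F ≈ 7.75×10⁻⁶ N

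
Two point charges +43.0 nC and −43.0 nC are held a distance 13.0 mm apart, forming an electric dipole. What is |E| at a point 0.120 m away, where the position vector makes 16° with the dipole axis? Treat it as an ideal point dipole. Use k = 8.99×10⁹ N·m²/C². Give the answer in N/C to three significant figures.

E ≈ 5650 N/C

Dipole moment p = qd = (4.30×10⁻⁸ C)(0.0130 m) = 5.59×10⁻¹⁰ C·m.
At angle θ the dipole field magnitude is E = (kp/r³)·√(1 + 3cos²θ).
kp/r³ = (8.99×10⁹)(5.59×10⁻¹⁰) / (0.120)³ = 2908 N/C.
√(1 + 3cos²16°) = √(1 + 3·0.9240) = √3.7721 ≈ 1.9422.
E ≈ 2908 × 1.942 = 5648 N/C.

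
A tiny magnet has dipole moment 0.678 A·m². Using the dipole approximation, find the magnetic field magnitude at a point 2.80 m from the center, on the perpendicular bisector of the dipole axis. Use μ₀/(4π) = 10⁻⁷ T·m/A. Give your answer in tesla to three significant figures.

B ≈ 3.09×10⁻⁹ T

In the equatorial plane B = (μ₀/4π)·m/r³ (half the axial value).
B = (10⁻⁷)·(0.678) / (2.80)³ = 3.089×10⁻⁹ T.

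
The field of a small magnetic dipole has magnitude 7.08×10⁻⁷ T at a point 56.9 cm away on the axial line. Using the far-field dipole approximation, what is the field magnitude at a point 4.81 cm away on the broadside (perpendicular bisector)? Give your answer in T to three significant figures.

Dipole fields scale as 1/r³ in the far field.
The axial field is twice the equatorial field at the same r, so the geometry factor is 1/2.
B₂ = B₁ · (1/2) · (r₁/r₂)³ = 7.08×10⁻⁷ · 0.5 · (56.9/4.81)³.
(r₁/r₂)³ = (11.83)³ = 1655.
B₂ ≈ 5.860×10⁻⁴ T.

B ≈ 5.86×10⁻⁴ T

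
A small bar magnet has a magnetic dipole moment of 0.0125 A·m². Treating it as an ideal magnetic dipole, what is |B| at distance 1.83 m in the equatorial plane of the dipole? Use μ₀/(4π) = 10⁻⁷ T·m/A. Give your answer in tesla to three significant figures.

In the equatorial plane B = (μ₀/4π)·m/r³ (half the axial value).
B = (10⁻⁷)·(0.0125) / (1.83)³ = 2.040×10⁻¹⁰ T.

B ≈ 2.04×10⁻¹⁰ T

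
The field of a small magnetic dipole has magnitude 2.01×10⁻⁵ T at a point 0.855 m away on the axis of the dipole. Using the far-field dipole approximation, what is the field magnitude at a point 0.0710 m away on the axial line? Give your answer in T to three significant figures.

B ≈ 0.0351 T

Dipole fields scale as 1/r³ in the far field; the geometry is the same at both points.
B₂ = B₁ · (r₁/r₂)³ = 2.01×10⁻⁵ · (0.855/0.0710)³.
(r₁/r₂)³ = (12.04)³ = 1746.
B₂ ≈ 0.03510 T.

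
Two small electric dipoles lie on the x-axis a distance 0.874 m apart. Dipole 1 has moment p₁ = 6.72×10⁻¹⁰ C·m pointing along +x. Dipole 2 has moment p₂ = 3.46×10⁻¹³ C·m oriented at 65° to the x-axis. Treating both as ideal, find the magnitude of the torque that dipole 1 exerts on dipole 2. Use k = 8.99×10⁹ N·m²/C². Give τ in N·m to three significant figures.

τ ≈ 5.68×10⁻¹² N·m

The second dipole sits on the axis of the first, so the field there is axial: E₁ = 2kp₁/r³ along +x.
E₁ = 2(8.99×10⁹)(6.72×10⁻¹⁰)/(0.874)³ = 18.10 N/C.
Torque on the second dipole: τ = p₂ E₁ sinθ.
τ = (3.46×10⁻¹³)(18.10)·sin65° = 5.675×10⁻¹² N·m.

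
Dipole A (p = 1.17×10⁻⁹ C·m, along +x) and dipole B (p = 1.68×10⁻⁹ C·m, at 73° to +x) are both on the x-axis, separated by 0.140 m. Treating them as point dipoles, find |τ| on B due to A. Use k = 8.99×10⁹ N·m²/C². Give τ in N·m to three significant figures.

τ ≈ 1.23×10⁻⁵ N·m

The second dipole sits on the axis of the first, so the field there is axial: E₁ = 2kp₁/r³ along +x.
E₁ = 2(8.99×10⁹)(1.17×10⁻⁹)/(0.140)³ = 7666 N/C.
Torque on the second dipole: τ = p₂ E₁ sinθ.
τ = (1.68×10⁻⁹)(7666)·sin73° = 1.232×10⁻⁵ N·m.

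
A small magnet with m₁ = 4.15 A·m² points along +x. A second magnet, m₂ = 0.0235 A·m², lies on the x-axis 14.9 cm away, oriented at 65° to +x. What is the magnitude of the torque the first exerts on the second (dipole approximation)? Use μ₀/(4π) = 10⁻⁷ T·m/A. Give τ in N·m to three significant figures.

τ ≈ 5.34×10⁻⁶ N·m

Dipole B is on the axis of dipole A, so B₁ there is axial: B₁ = (μ₀/4π)·2m₁/r³ along +x.
B₁ = 2(10⁻⁷)(4.15)/(0.149)³ = 2.509×10⁻⁴ T.
τ = m₂ B₁ sinθ.
τ = (0.0235)(2.509×10⁻⁴)·sin65° = 5.344×10⁻⁶ N·m.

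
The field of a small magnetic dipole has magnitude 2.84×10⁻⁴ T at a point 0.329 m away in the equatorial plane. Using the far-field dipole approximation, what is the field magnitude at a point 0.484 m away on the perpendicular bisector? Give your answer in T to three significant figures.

Dipole fields scale as 1/r³ in the far field; the geometry is the same at both points.
B₂ = B₁ · (r₁/r₂)³ = 2.84×10⁻⁴ · (0.329/0.484)³.
(r₁/r₂)³ = (0.6798)³ = 0.3141.
B₂ ≈ 8.920×10⁻⁵ T.

B ≈ 8.92×10⁻⁵ T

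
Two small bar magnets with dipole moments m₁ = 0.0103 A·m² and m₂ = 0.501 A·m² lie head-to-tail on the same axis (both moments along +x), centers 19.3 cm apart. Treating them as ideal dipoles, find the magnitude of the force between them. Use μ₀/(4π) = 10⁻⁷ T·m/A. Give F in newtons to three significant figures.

F ≈ 2.23×10⁻⁶ N

On-axis B of dipole 1: B = (μ₀/4π)·2m₁/r³. Force on dipole 2: F = m₂·dB/dr.
dB/dr = −(μ₀/4π)·6m₁/r⁴, so |F| = (μ₀/4π)·6m₁m₂/r⁴.
F = 6(10⁻⁷)(0.0103)(0.501)/(0.193)⁴ = 2.232×10⁻⁶ N.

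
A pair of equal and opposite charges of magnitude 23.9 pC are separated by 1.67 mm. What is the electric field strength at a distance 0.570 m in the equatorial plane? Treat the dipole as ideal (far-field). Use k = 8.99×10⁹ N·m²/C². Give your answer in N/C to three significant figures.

Dipole moment p = qd = (2.39×10⁻¹¹ C)(0.00167 m) = 3.991×10⁻¹⁴ C·m.
In the equatorial plane E = kp/r³.
E = (8.99×10⁹)(3.991×10⁻¹⁴) / (0.570)³ = 0.001937 N/C.

E ≈ 0.00194 N/C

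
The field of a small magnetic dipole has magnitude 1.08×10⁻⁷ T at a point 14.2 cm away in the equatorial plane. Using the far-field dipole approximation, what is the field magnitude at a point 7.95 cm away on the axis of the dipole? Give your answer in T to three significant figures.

B ≈ 1.23×10⁻⁶ T

Dipole fields scale as 1/r³ in the far field.
The axial field is twice the equatorial field at the same r, so the geometry factor is 2/1.
B₂ = B₁ · (2/1) · (r₁/r₂)³ = 1.08×10⁻⁷ · 2 · (14.2/7.95)³.
(r₁/r₂)³ = (1.786)³ = 5.699.
B₂ ≈ 1.231×10⁻⁶ T.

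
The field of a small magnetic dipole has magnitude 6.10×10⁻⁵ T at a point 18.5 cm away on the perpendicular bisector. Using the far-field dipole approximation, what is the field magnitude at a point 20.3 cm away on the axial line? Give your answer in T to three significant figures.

Dipole fields scale as 1/r³ in the far field.
The axial field is twice the equatorial field at the same r, so the geometry factor is 2/1.
B₂ = B₁ · (2/1) · (r₁/r₂)³ = 6.10×10⁻⁵ · 2 · (18.5/20.3)³.
(r₁/r₂)³ = (0.9113)³ = 0.7569.
B₂ ≈ 9.234×10⁻⁵ T.

B ≈ 9.23×10⁻⁵ T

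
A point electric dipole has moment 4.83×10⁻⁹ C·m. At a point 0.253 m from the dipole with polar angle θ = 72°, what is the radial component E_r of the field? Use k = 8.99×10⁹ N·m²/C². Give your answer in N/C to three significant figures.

For a dipole, E_r = (2kp cosθ)/r³.
kp/r³ = (8.99×10⁹)(4.83×10⁻⁹)/(0.253)³ = 2681 N/C.
E_r = 2·2681·cos72° = 1657 N/C.

E_r ≈ 1660 N/C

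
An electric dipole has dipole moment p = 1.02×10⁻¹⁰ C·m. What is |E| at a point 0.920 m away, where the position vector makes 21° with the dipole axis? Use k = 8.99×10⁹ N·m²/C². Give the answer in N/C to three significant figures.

At angle θ the dipole field magnitude is E = (kp/r³)·√(1 + 3cos²θ).
kp/r³ = (8.99×10⁹)(1.02×10⁻¹⁰) / (0.920)³ = 1.178 N/C.
√(1 + 3cos²21°) = √(1 + 3·0.8716) = √3.6147 ≈ 1.9012.
E ≈ 1.178 × 1.901 = 2.239 N/C.

E ≈ 2.24 N/C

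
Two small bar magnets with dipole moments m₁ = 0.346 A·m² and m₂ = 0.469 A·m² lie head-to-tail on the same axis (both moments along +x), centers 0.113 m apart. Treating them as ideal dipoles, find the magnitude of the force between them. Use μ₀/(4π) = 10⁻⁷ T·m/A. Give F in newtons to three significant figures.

On-axis B of dipole 1: B = (μ₀/4π)·2m₁/r³. Force on dipole 2: F = m₂·dB/dr.
dB/dr = −(μ₀/4π)·6m₁/r⁴, so |F| = (μ₀/4π)·6m₁m₂/r⁴.
F = 6(10⁻⁷)(0.346)(0.469)/(0.113)⁴ = 5.972×10⁻⁴ N.

F ≈ 5.97×10⁻⁴ N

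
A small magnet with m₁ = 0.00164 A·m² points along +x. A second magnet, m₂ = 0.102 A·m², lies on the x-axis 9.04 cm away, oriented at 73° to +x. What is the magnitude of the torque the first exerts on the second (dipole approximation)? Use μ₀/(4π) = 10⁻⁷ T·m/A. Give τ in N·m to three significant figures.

τ ≈ 4.33×10⁻⁸ N·m

Dipole B is on the axis of dipole A, so B₁ there is axial: B₁ = (μ₀/4π)·2m₁/r³ along +x.
B₁ = 2(10⁻⁷)(0.00164)/(0.0904)³ = 4.440×10⁻⁷ T.
τ = m₂ B₁ sinθ.
τ = (0.102)(4.440×10⁻⁷)·sin73° = 4.331×10⁻⁸ N·m.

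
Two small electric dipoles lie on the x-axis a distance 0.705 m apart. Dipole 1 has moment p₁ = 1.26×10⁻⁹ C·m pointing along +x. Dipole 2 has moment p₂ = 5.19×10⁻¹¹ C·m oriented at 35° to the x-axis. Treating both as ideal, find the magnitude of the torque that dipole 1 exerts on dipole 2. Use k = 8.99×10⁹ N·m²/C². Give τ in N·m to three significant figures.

τ ≈ 1.92×10⁻⁹ N·m

The second dipole sits on the axis of the first, so the field there is axial: E₁ = 2kp₁/r³ along +x.
E₁ = 2(8.99×10⁹)(1.26×10⁻⁹)/(0.705)³ = 64.65 N/C.
Torque on the second dipole: τ = p₂ E₁ sinθ.
τ = (5.19×10⁻¹¹)(64.65)·sin35° = 1.925×10⁻⁹ N·m.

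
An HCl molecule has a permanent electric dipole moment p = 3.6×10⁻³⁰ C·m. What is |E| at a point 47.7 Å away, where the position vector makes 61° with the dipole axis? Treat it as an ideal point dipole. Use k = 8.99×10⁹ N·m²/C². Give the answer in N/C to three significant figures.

E ≈ 3.89×10⁵ N/C

At angle θ the dipole field magnitude is E = (kp/r³)·√(1 + 3cos²θ).
kp/r³ = (8.99×10⁹)(3.60×10⁻³⁰) / (4.77×10⁻⁹)³ = 2.982×10⁵ N/C.
√(1 + 3cos²61°) = √(1 + 3·0.2350) = √1.7051 ≈ 1.3058.
E ≈ 2.982×10⁵ × 1.306 = 3.894×10⁵ N/C.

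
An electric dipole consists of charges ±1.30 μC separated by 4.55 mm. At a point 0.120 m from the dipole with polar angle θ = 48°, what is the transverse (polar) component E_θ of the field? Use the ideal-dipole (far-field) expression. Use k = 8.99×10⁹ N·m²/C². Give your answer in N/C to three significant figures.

Dipole moment p = qd = (1.30×10⁻⁶ C)(0.00455 m) = 5.915×10⁻⁹ C·m.
For a dipole, E_θ = (kp sinθ)/r³.
kp/r³ = (8.99×10⁹)(5.915×10⁻⁹)/(0.120)³ = 3.077×10⁴ N/C.
E_θ = 3.077×10⁴·sin48° = 2.287×10⁴ N/C.

E_θ ≈ 2.29×10⁴ N/C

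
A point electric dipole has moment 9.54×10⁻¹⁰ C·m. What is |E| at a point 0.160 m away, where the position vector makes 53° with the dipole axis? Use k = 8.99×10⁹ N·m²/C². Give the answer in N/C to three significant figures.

E ≈ 3020 N/C

At angle θ the dipole field magnitude is E = (kp/r³)·√(1 + 3cos²θ).
kp/r³ = (8.99×10⁹)(9.54×10⁻¹⁰) / (0.160)³ = 2094 N/C.
√(1 + 3cos²53°) = √(1 + 3·0.3622) = √2.0865 ≈ 1.4445.
E ≈ 2094 × 1.444 = 3025 N/C.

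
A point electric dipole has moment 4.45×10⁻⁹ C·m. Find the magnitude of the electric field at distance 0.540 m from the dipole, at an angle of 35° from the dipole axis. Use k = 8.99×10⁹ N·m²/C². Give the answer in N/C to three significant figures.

E ≈ 441 N/C

At angle θ the dipole field magnitude is E = (kp/r³)·√(1 + 3cos²θ).
kp/r³ = (8.99×10⁹)(4.45×10⁻⁹) / (0.540)³ = 254.1 N/C.
√(1 + 3cos²35°) = √(1 + 3·0.6710) = √3.0130 ≈ 1.7358.
E ≈ 254.1 × 1.736 = 441.0 N/C.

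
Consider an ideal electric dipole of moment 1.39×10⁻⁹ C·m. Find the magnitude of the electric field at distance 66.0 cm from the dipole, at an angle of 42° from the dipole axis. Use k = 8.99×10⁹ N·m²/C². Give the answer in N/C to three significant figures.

At angle θ the dipole field magnitude is E = (kp/r³)·√(1 + 3cos²θ).
kp/r³ = (8.99×10⁹)(1.39×10⁻⁹) / (0.660)³ = 43.47 N/C.
√(1 + 3cos²42°) = √(1 + 3·0.5523) = √2.6568 ≈ 1.6300.
E ≈ 43.47 × 1.630 = 70.85 N/C.

E ≈ 70.8 N/C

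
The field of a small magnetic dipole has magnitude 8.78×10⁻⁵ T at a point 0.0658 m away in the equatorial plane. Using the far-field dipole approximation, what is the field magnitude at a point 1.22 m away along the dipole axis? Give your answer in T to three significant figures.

Dipole fields scale as 1/r³ in the far field.
The axial field is twice the equatorial field at the same r, so the geometry factor is 2/1.
B₂ = B₁ · (2/1) · (r₁/r₂)³ = 8.78×10⁻⁵ · 2 · (0.0658/1.22)³.
(r₁/r₂)³ = (0.05393)³ = 0.0001569.
B₂ ≈ 2.755×10⁻⁸ T.

B ≈ 2.76×10⁻⁸ T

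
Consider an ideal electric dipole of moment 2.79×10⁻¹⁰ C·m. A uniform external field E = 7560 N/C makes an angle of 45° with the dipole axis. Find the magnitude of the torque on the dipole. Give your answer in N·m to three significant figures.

τ ≈ 1.49×10⁻⁶ N·m

Torque on an electric dipole: τ = pE sinθ.
τ = (2.79×10⁻¹⁰)(7560)·sin45° = 1.491×10⁻⁶ N·m.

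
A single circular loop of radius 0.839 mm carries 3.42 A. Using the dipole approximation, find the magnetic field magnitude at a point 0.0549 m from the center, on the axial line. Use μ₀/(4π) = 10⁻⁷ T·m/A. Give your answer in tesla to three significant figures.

B ≈ 9.14×10⁻⁹ T

Magnetic moment m = IA = Iπa² = (3.42)·π·(8.39×10⁻⁴)² = 7.563×10⁻⁶ A·m².
On axis B = (μ₀/4π)·2m/r³.
B = 2·(10⁻⁷)·(7.563×10⁻⁶) / (0.0549)³ = 9.141×10⁻⁹ T.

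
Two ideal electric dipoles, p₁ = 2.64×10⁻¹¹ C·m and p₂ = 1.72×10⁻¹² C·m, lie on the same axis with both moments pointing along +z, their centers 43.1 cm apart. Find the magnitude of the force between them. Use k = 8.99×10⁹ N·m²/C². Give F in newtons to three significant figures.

F ≈ 7.10×10⁻¹¹ N

On-axis field of dipole 1 at distance r: E = 2kp₁/r³. Force on dipole 2 is F = p₂·dE/dr (gradient along axis).
dE/dr = −6kp₁/r⁴, so |F| = 6kp₁p₂/r⁴ (attractive for aligned moments).
F = 6(8.99×10⁹)(2.64×10⁻¹¹)(1.72×10⁻¹²)/(0.431)⁴ = 7.098×10⁻¹¹ N.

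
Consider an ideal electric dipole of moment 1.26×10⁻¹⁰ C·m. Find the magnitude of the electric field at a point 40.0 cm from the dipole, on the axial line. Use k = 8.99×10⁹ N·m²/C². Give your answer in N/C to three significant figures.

On the dipole axis E = 2kp/r³.
E = 2·(8.99×10⁹)(1.26×10⁻¹⁰) / (0.400)³ = 35.40 N/C.

E ≈ 35.4 N/C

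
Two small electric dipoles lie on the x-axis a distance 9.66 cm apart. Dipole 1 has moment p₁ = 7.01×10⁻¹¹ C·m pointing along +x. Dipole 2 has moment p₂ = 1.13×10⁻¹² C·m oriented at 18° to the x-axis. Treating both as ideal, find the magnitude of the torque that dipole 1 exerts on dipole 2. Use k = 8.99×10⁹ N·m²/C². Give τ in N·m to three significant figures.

The second dipole sits on the axis of the first, so the field there is axial: E₁ = 2kp₁/r³ along +x.
E₁ = 2(8.99×10⁹)(7.01×10⁻¹¹)/(0.0966)³ = 1398 N/C.
Torque on the second dipole: τ = p₂ E₁ sinθ.
τ = (1.13×10⁻¹²)(1398)·sin18° = 4.882×10⁻¹⁰ N·m.

τ ≈ 4.88×10⁻¹⁰ N·m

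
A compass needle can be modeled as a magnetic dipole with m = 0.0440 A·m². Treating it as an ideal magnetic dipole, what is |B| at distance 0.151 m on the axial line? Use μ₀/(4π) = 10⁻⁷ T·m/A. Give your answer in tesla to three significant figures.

B ≈ 2.56×10⁻⁶ T

On axis B = (μ₀/4π)·2m/r³.
B = 2·(10⁻⁷)·(0.0440) / (0.151)³ = 2.556×10⁻⁶ T.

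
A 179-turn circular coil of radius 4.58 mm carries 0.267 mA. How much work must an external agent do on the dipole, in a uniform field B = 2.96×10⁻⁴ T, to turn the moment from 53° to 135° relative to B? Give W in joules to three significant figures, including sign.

W ≈ 1.22×10⁻⁹ J

m = NIA = NIπa² = 179·(2.67×10⁻⁴)·π·(0.00458)² = 3.15×10⁻⁶ A·m².
W_ext = ΔU = −mB cosθ₂ + mB cosθ₁ = mB(cosθ₁ − cosθ₂).
W = (3.15×10⁻⁶)(2.96×10⁻⁴)·(cos53° − cos135°) = (9.324×10⁻¹⁰)·(+1.3089) = 1.220×10⁻⁹ J.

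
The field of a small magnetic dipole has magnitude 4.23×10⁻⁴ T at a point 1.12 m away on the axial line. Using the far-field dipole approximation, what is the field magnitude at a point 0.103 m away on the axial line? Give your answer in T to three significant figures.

B ≈ 0.544 T

Dipole fields scale as 1/r³ in the far field; the geometry is the same at both points.
B₂ = B₁ · (r₁/r₂)³ = 4.23×10⁻⁴ · (1.12/0.103)³.
(r₁/r₂)³ = (10.87)³ = 1286.
B₂ ≈ 0.5439 T.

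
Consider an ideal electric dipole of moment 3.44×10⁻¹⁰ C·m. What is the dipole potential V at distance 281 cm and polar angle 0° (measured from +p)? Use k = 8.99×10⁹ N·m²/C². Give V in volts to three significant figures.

V ≈ 0.392 V

The dipole potential is V = kp cosθ / r².
V = (8.99×10⁹)(3.44×10⁻¹⁰)·cos0° / (2.81)² = 0.3917 V.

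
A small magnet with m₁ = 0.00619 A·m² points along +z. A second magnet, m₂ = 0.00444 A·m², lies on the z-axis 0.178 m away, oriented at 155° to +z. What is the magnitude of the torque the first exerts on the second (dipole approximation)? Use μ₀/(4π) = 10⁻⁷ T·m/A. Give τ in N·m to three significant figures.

τ ≈ 4.12×10⁻¹⁰ N·m

Dipole B is on the axis of dipole A, so B₁ there is axial: B₁ = (μ₀/4π)·2m₁/r³ along +z.
B₁ = 2(10⁻⁷)(0.00619)/(0.178)³ = 2.195×10⁻⁷ T.
τ = m₂ B₁ sinθ.
τ = (0.00444)(2.195×10⁻⁷)·sin155° = 4.119×10⁻¹⁰ N·m.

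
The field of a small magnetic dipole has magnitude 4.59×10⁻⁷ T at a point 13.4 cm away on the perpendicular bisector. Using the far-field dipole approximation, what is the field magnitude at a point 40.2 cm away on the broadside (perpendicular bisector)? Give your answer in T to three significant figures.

B ≈ 1.70×10⁻⁸ T

Dipole fields scale as 1/r³ in the far field; the geometry is the same at both points.
B₂ = B₁ · (r₁/r₂)³ = 4.59×10⁻⁷ · (13.4/40.2)³.
(r₁/r₂)³ = (0.3333)³ = 0.03704.
B₂ ≈ 1.700×10⁻⁸ T.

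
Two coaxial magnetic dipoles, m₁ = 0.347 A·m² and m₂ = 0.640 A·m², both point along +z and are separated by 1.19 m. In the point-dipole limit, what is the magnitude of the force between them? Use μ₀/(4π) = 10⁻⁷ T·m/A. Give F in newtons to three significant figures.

On-axis B of dipole 1: B = (μ₀/4π)·2m₁/r³. Force on dipole 2: F = m₂·dB/dr.
dB/dr = −(μ₀/4π)·6m₁/r⁴, so |F| = (μ₀/4π)·6m₁m₂/r⁴.
F = 6(10⁻⁷)(0.347)(0.640)/(1.19)⁴ = 6.645×10⁻⁸ N.

F ≈ 6.64×10⁻⁸ N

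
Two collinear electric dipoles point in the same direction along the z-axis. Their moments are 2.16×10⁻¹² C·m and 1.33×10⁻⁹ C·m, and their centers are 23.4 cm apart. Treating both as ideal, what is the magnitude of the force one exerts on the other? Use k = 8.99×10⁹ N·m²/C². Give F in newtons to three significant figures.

F ≈ 5.17×10⁻⁸ N

On-axis field of dipole 1 at distance r: E = 2kp₁/r³. Force on dipole 2 is F = p₂·dE/dr (gradient along axis).
dE/dr = −6kp₁/r⁴, so |F| = 6kp₁p₂/r⁴ (attractive for aligned moments).
F = 6(8.99×10⁹)(2.16×10⁻¹²)(1.33×10⁻⁹)/(0.234)⁴ = 5.168×10⁻⁸ N.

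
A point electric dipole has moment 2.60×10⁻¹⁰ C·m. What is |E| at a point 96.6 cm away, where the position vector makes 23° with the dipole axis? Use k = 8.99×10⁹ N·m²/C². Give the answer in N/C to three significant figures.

At angle θ the dipole field magnitude is E = (kp/r³)·√(1 + 3cos²θ).
kp/r³ = (8.99×10⁹)(2.60×10⁻¹⁰) / (0.966)³ = 2.593 N/C.
√(1 + 3cos²23°) = √(1 + 3·0.8473) = √3.5420 ≈ 1.8820.
E ≈ 2.593 × 1.882 = 4.880 N/C.

E ≈ 4.88 N/C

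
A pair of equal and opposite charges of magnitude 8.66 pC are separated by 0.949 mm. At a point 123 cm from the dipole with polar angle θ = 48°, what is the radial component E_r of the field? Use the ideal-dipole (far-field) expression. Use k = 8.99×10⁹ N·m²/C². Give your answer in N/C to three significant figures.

E_r ≈ 5.31×10⁻⁵ N/C

Dipole moment p = qd = (8.66×10⁻¹² C)(9.49×10⁻⁴ m) = 8.218×10⁻¹⁵ C·m.
For a dipole, E_r = (2kp cosθ)/r³.
kp/r³ = (8.99×10⁹)(8.218×10⁻¹⁵)/(1.23)³ = 3.970×10⁻⁵ N/C.
E_r = 2·3.970×10⁻⁵·cos48° = 5.313×10⁻⁵ N/C.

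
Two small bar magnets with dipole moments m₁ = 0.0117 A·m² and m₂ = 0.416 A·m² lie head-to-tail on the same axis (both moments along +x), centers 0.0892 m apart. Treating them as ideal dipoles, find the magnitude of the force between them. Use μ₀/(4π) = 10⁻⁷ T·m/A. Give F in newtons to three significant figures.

On-axis B of dipole 1: B = (μ₀/4π)·2m₁/r³. Force on dipole 2: F = m₂·dB/dr.
dB/dr = −(μ₀/4π)·6m₁/r⁴, so |F| = (μ₀/4π)·6m₁m₂/r⁴.
F = 6(10⁻⁷)(0.0117)(0.416)/(0.0892)⁴ = 4.613×10⁻⁵ N.

F ≈ 4.61×10⁻⁵ N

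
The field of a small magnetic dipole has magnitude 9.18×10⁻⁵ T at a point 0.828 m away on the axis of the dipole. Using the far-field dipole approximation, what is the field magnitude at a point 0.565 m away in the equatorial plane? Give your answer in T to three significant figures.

B ≈ 1.44×10⁻⁴ T

Dipole fields scale as 1/r³ in the far field.
The axial field is twice the equatorial field at the same r, so the geometry factor is 1/2.
B₂ = B₁ · (1/2) · (r₁/r₂)³ = 9.18×10⁻⁵ · 0.5 · (0.828/0.565)³.
(r₁/r₂)³ = (1.465)³ = 3.147.
B₂ ≈ 1.445×10⁻⁴ T.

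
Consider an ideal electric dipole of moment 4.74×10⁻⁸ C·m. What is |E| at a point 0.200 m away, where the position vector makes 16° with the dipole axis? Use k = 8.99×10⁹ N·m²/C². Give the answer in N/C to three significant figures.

E ≈ 1.03×10⁵ N/C

At angle θ the dipole field magnitude is E = (kp/r³)·√(1 + 3cos²θ).
kp/r³ = (8.99×10⁹)(4.74×10⁻⁸) / (0.200)³ = 5.327×10⁴ N/C.
√(1 + 3cos²16°) = √(1 + 3·0.9240) = √3.7721 ≈ 1.9422.
E ≈ 5.327×10⁴ × 1.942 = 1.035×10⁵ N/C.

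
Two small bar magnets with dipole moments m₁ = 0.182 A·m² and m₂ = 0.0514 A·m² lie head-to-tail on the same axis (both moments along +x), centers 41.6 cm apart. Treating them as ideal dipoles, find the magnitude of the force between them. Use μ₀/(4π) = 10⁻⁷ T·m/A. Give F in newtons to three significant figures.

F ≈ 1.87×10⁻⁷ N

On-axis B of dipole 1: B = (μ₀/4π)·2m₁/r³. Force on dipole 2: F = m₂·dB/dr.
dB/dr = −(μ₀/4π)·6m₁/r⁴, so |F| = (μ₀/4π)·6m₁m₂/r⁴.
F = 6(10⁻⁷)(0.182)(0.0514)/(0.416)⁴ = 1.874×10⁻⁷ N.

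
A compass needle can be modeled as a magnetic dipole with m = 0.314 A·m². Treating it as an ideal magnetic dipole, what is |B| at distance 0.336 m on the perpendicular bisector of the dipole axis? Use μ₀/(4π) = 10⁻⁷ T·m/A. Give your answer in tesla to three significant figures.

In the equatorial plane B = (μ₀/4π)·m/r³ (half the axial value).
B = (10⁻⁷)·(0.314) / (0.336)³ = 8.278×10⁻⁷ T.

B ≈ 8.28×10⁻⁷ T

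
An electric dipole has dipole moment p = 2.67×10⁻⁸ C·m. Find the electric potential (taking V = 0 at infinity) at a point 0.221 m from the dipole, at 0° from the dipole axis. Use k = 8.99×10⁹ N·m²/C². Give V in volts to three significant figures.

The dipole potential is V = kp cosθ / r².
V = (8.99×10⁹)(2.67×10⁻⁸)·cos0° / (0.221)² = 4915 V.

V ≈ 4910 V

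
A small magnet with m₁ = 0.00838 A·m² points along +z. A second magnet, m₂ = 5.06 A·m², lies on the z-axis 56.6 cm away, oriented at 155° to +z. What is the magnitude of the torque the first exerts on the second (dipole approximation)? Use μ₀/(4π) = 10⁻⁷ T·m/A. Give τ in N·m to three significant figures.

Dipole B is on the axis of dipole A, so B₁ there is axial: B₁ = (μ₀/4π)·2m₁/r³ along +z.
B₁ = 2(10⁻⁷)(0.00838)/(0.566)³ = 9.243×10⁻⁹ T.
τ = m₂ B₁ sinθ.
τ = (5.06)(9.243×10⁻⁹)·sin155° = 1.977×10⁻⁸ N·m.

τ ≈ 1.98×10⁻⁸ N·m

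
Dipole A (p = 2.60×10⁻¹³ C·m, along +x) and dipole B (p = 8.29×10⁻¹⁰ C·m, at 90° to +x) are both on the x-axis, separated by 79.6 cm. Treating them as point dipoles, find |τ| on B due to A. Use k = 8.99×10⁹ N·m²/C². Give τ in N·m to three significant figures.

The second dipole sits on the axis of the first, so the field there is axial: E₁ = 2kp₁/r³ along +x.
E₁ = 2(8.99×10⁹)(2.60×10⁻¹³)/(0.796)³ = 0.009269 N/C.
Torque on the second dipole: τ = p₂ E₁ sinθ.
τ = (8.29×10⁻¹⁰)(0.009269)·sin90° = 7.684×10⁻¹² N·m.

τ ≈ 7.68×10⁻¹² N·m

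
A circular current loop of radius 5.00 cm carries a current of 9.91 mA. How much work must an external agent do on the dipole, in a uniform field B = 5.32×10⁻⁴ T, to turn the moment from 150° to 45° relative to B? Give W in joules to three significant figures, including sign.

W ≈ -6.51×10⁻⁸ J

Magnetic moment m = IA = Iπa² = (0.00991)·π·(0.0500)² = 7.783×10⁻⁵ A·m².
W_ext = ΔU = −mB cosθ₂ + mB cosθ₁ = mB(cosθ₁ − cosθ₂).
W = (7.783×10⁻⁵)(5.32×10⁻⁴)·(cos150° − cos45°) = (4.141×10⁻⁸)·(-1.5731) = -6.514×10⁻⁸ J.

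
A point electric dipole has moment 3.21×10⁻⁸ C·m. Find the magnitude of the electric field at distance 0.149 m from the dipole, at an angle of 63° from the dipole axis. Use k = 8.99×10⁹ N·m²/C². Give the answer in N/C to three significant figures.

E ≈ 1.11×10⁵ N/C

At angle θ the dipole field magnitude is E = (kp/r³)·√(1 + 3cos²θ).
kp/r³ = (8.99×10⁹)(3.21×10⁻⁸) / (0.149)³ = 8.724×10⁴ N/C.
√(1 + 3cos²63°) = √(1 + 3·0.2061) = √1.6183 ≈ 1.2721.
E ≈ 8.724×10⁴ × 1.272 = 1.110×10⁵ N/C.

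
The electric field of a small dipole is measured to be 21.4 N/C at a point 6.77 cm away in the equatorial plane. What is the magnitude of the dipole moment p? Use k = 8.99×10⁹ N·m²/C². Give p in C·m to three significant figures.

p ≈ 7.39×10⁻¹³ C·m

In the equatorial plane E = kp/r³, so p = Er³/(k).
p = (21.4)·(0.0677)³ / (8.99×10⁹) = 7.386×10⁻¹³ C·m.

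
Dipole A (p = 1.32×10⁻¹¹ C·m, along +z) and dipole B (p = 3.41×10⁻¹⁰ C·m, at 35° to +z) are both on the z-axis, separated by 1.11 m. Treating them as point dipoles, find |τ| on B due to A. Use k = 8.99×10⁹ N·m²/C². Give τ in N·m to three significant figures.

τ ≈ 3.39×10⁻¹¹ N·m

The second dipole sits on the axis of the first, so the field there is axial: E₁ = 2kp₁/r³ along +z.
E₁ = 2(8.99×10⁹)(1.32×10⁻¹¹)/(1.11)³ = 0.1735 N/C.
Torque on the second dipole: τ = p₂ E₁ sinθ.
τ = (3.41×10⁻¹⁰)(0.1735)·sin35° = 3.394×10⁻¹¹ N·m.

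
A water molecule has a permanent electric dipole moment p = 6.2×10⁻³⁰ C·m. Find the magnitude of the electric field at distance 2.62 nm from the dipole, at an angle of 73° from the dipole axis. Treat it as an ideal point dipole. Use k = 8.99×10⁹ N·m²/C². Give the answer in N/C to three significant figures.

E ≈ 3.47×10⁶ N/C

At angle θ the dipole field magnitude is E = (kp/r³)·√(1 + 3cos²θ).
kp/r³ = (8.99×10⁹)(6.20×10⁻³⁰) / (2.62×10⁻⁹)³ = 3.099×10⁶ N/C.
√(1 + 3cos²73°) = √(1 + 3·0.0855) = √1.2564 ≈ 1.1209.
E ≈ 3.099×10⁶ × 1.121 = 3.474×10⁶ N/C.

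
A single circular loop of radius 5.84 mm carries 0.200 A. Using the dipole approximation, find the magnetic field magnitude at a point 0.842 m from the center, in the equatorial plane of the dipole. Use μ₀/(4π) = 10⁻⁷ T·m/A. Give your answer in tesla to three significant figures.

B ≈ 3.59×10⁻¹² T

Magnetic moment m = IA = Iπa² = (0.200)·π·(0.00584)² = 2.143×10⁻⁵ A·m².
In the equatorial plane B = (μ₀/4π)·m/r³ (half the axial value).
B = (10⁻⁷)·(2.143×10⁻⁵) / (0.842)³ = 3.590×10⁻¹² T.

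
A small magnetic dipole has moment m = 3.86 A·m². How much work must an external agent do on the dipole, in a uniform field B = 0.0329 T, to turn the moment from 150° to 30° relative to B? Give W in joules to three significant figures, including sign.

W ≈ -0.220 J

W_ext = ΔU = −mB cosθ₂ + mB cosθ₁ = mB(cosθ₁ − cosθ₂).
W = (3.86)(0.0329)·(cos150° − cos30°) = (0.1270)·(-1.7321) = -0.2200 J.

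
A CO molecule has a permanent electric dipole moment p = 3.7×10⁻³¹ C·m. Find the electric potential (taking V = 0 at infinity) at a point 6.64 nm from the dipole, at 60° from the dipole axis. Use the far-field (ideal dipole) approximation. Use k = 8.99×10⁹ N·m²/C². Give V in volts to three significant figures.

The dipole potential is V = kp cosθ / r².
V = (8.99×10⁹)(3.70×10⁻³¹)·cos60° / (6.64×10⁻⁹)² = 3.772×10⁻⁵ V.

V ≈ 3.77×10⁻⁵ V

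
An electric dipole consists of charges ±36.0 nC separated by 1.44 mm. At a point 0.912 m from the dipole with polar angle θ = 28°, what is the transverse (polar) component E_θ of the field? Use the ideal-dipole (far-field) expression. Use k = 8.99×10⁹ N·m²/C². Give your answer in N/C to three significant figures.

Dipole moment p = qd = (3.60×10⁻⁸ C)(0.00144 m) = 5.184×10⁻¹¹ C·m.
For a dipole, E_θ = (kp sinθ)/r³.
kp/r³ = (8.99×10⁹)(5.184×10⁻¹¹)/(0.912)³ = 0.6144 N/C.
E_θ = 0.6144·sin28° = 0.2884 N/C.

E_θ ≈ 0.288 N/C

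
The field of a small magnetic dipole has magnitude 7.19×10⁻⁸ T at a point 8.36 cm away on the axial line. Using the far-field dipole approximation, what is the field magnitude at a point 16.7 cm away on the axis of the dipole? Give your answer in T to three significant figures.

B ≈ 9.02×10⁻⁹ T

Dipole fields scale as 1/r³ in the far field; the geometry is the same at both points.
B₂ = B₁ · (r₁/r₂)³ = 7.19×10⁻⁸ · (8.36/16.7)³.
(r₁/r₂)³ = (0.5006)³ = 0.1254.
B₂ ≈ 9.020×10⁻⁹ T.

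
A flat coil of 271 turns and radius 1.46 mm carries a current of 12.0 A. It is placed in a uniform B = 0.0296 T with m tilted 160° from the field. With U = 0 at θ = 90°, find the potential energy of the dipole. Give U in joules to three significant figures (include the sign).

U ≈ 6.06×10⁻⁴ J

m = NIA = NIπa² = 271·(12.0)·π·(0.00146)² = 0.02178 A·m².
U = −m·B = −mB cosθ.
U = −(0.02178)(0.0296)·cos160° = 6.058×10⁻⁴ J.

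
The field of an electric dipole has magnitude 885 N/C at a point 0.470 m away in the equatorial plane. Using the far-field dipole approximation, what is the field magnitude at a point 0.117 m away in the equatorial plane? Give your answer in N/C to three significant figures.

Dipole fields scale as 1/r³ in the far field; the geometry is the same at both points.
E₂ = E₁ · (r₁/r₂)³ = 885 · (0.470/0.117)³.
(r₁/r₂)³ = (4.017)³ = 64.82.
E₂ ≈ 5.737×10⁴ N/C.

E ≈ 5.74×10⁴ N/C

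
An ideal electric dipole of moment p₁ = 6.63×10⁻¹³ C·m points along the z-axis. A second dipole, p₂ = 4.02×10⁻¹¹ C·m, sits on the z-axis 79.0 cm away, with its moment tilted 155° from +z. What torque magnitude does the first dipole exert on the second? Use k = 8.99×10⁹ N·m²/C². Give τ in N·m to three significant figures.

The second dipole sits on the axis of the first, so the field there is axial: E₁ = 2kp₁/r³ along +z.
E₁ = 2(8.99×10⁹)(6.63×10⁻¹³)/(0.790)³ = 0.02418 N/C.
Torque on the second dipole: τ = p₂ E₁ sinθ.
τ = (4.02×10⁻¹¹)(0.02418)·sin155° = 4.108×10⁻¹³ N·m.

τ ≈ 4.11×10⁻¹³ N·m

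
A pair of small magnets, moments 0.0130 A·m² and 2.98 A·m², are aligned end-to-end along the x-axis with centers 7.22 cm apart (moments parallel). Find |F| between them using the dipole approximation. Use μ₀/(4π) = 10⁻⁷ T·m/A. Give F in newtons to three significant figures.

On-axis B of dipole 1: B = (μ₀/4π)·2m₁/r³. Force on dipole 2: F = m₂·dB/dr.
dB/dr = −(μ₀/4π)·6m₁/r⁴, so |F| = (μ₀/4π)·6m₁m₂/r⁴.
F = 6(10⁻⁷)(0.0130)(2.98)/(0.0722)⁴ = 8.554×10⁻⁴ N.

F ≈ 8.55×10⁻⁴ N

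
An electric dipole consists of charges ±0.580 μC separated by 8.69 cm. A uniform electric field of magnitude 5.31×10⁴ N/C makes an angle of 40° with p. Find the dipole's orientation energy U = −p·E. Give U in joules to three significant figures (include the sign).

U ≈ -0.00205 J

Dipole moment p = qd = (5.80×10⁻⁷ C)(0.0869 m) = 5.04×10⁻⁸ C·m.
U = −p·E = −pE cosθ.
U = −(5.04×10⁻⁸)(5.31×10⁴)·cos40° = -0.002050 J.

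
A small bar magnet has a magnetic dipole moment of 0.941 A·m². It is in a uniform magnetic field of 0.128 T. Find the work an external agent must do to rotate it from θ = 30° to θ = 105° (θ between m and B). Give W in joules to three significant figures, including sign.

W_ext = ΔU = −mB cosθ₂ + mB cosθ₁ = mB(cosθ₁ − cosθ₂).
W = (0.941)(0.128)·(cos30° − cos105°) = (0.1204)·(+1.1248) = 0.1355 J.

W ≈ 0.135 J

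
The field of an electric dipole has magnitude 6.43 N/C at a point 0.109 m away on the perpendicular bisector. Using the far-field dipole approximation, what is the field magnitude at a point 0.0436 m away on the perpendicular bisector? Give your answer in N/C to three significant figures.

Dipole fields scale as 1/r³ in the far field; the geometry is the same at both points.
E₂ = E₁ · (r₁/r₂)³ = 6.43 · (0.109/0.0436)³.
(r₁/r₂)³ = (2.5)³ = 15.62.
E₂ ≈ 100.5 N/C.

E ≈ 100 N/C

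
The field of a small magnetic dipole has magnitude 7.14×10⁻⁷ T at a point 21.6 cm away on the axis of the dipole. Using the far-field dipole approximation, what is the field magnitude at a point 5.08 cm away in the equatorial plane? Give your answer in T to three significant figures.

B ≈ 2.74×10⁻⁵ T

Dipole fields scale as 1/r³ in the far field.
The axial field is twice the equatorial field at the same r, so the geometry factor is 1/2.
B₂ = B₁ · (1/2) · (r₁/r₂)³ = 7.14×10⁻⁷ · 0.5 · (21.6/5.08)³.
(r₁/r₂)³ = (4.252)³ = 76.87.
B₂ ≈ 2.744×10⁻⁵ T.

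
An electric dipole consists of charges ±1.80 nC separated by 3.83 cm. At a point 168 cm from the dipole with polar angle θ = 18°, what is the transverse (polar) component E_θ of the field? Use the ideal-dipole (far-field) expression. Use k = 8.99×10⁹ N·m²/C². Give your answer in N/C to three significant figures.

E_θ ≈ 0.0404 N/C

Dipole moment p = qd = (1.80×10⁻⁹ C)(0.0383 m) = 6.894×10⁻¹¹ C·m.
For a dipole, E_θ = (kp sinθ)/r³.
kp/r³ = (8.99×10⁹)(6.894×10⁻¹¹)/(1.68)³ = 0.1307 N/C.
E_θ = 0.1307·sin18° = 0.04039 N/C.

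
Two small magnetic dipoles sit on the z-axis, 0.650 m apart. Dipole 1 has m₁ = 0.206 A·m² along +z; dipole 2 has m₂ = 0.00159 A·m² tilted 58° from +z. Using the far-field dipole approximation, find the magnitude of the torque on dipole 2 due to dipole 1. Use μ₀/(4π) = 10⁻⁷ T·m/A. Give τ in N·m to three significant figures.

Dipole B is on the axis of dipole A, so B₁ there is axial: B₁ = (μ₀/4π)·2m₁/r³ along +z.
B₁ = 2(10⁻⁷)(0.206)/(0.650)³ = 1.500×10⁻⁷ T.
τ = m₂ B₁ sinθ.
τ = (0.00159)(1.500×10⁻⁷)·sin58° = 2.023×10⁻¹⁰ N·m.

τ ≈ 2.02×10⁻¹⁰ N·m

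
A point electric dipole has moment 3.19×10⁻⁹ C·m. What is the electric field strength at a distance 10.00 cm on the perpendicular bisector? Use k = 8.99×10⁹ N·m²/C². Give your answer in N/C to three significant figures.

On the perpendicular bisector E = kp/r³ (half the axial value at the same distance).
E = (8.99×10⁹)(3.19×10⁻⁹) / (0.100)³ = 2.868×10⁴ N/C.

E ≈ 2.87×10⁴ N/C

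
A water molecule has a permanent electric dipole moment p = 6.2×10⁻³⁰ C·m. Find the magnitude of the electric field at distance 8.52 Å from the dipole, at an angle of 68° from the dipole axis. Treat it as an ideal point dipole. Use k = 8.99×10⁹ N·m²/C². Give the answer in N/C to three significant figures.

E ≈ 1.07×10⁸ N/C

At angle θ the dipole field magnitude is E = (kp/r³)·√(1 + 3cos²θ).
kp/r³ = (8.99×10⁹)(6.20×10⁻³⁰) / (8.52×10⁻¹⁰)³ = 9.012×10⁷ N/C.
√(1 + 3cos²68°) = √(1 + 3·0.1403) = √1.4210 ≈ 1.1921.
E ≈ 9.012×10⁷ × 1.192 = 1.074×10⁸ N/C.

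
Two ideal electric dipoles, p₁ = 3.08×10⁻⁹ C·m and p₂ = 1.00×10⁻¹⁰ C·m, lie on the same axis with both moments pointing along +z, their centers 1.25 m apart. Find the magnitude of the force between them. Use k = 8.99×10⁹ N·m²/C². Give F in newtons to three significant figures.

On-axis field of dipole 1 at distance r: E = 2kp₁/r³. Force on dipole 2 is F = p₂·dE/dr (gradient along axis).
dE/dr = −6kp₁/r⁴, so |F| = 6kp₁p₂/r⁴ (attractive for aligned moments).
F = 6(8.99×10⁹)(3.08×10⁻⁹)(1.00×10⁻¹⁰)/(1.25)⁴ = 6.805×10⁻⁹ N.

F ≈ 6.80×10⁻⁹ N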